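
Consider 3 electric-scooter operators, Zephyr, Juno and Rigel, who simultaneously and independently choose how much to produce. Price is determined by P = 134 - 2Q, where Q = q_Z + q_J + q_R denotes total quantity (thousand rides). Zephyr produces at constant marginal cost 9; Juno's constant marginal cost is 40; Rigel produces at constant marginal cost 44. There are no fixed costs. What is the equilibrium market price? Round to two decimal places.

56.75

Zephyr's profit: π_Z = (134 - 2Q)q_Z - (9q_Z). Setting ∂π_Z/∂q_Z = 0: 125 - 4q_Z - 2(q_J + q_R) = 0.
Juno's profit: π_J = (134 - 2Q)q_J - (40q_J). Setting ∂π_J/∂q_J = 0: 94 - 4q_J - 2(q_Z + q_R) = 0.
Rigel's first-order condition: 90 - 4q_R - 2(q_Z + q_J) = 0.
Summing all 3 equations gives 309 − 8Q = 0, hence Q = 309/8.
Back-substituting: q_Z = (125 − 309/4)/2 = 191/8, q_J = (94 − 309/4)/2 = 67/8, q_R = (90 − 309/4)/2 = 51/8.
Total output Q = 309/8, so price P = 134 - 2·(309/8) = 227/4.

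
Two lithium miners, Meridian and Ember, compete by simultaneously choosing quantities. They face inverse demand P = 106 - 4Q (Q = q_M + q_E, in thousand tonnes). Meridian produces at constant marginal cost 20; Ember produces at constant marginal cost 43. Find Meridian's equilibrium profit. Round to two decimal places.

Meridian's profit: π_M = (106 - 4Q)q_M - (20q_M). Setting ∂π_M/∂q_M = 0: 86 - 8q_M - 4(q_E) = 0.
Ember's profit: π_E = (106 - 4Q)q_E - (43q_E). Setting ∂π_E/∂q_E = 0: 63 - 8q_E - 4(q_M) = 0.
Rearranging gives the reaction functions q_M = (86 - 4q_E)/8 and q_E = (63 - 4q_M)/8.
Substituting one into the other gives q_M = 109/12 and q_E = 10/3.
Price P = 106 - 4·(149/12) = 169/3.
Meridian's profit: (169/3 - 20)·(109/12) = 330.0278.

330.03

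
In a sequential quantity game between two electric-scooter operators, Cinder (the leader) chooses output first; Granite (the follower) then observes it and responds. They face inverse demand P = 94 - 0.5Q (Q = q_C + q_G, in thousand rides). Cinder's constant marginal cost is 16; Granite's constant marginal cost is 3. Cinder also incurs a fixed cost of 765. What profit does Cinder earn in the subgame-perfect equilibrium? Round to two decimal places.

The follower Granite best-responds to any q_C: π_G = (94 - 0.5Q)q_G - 3q_G.
Follower FOC: 91 - (1/2)q_C - q_G = 0, so q_G(q_C) = (91 - (1/2)q_C).
Cinder substitutes q_G(q_C) into its own profit: π_C = q_C(94 - (1/2)q_C - (91 - (1/2)q_C)/2) - 16q_C = (97/2 - (1/4)q_C)q_C - 16q_C.
The leader's first-order condition 65/2 - (1/2)q_C = 0 yields q_C = 65.
Then q_G = (91 - (1/2)·65) = 117/2.
Price P = 94 - (1/2)·(247/2) = 129/4.
Cinder's profit: (129/4 - 16)·65 - 765 = 1165/4.

291.25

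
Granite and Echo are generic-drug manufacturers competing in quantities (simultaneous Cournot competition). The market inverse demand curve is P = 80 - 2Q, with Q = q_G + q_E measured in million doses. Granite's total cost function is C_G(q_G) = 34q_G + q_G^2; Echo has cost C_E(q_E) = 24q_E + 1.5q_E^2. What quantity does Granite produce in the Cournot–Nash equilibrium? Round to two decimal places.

Granite's profit: π_G = (80 - 2Q)q_G - (34q_G + q_G²). Setting ∂π_G/∂q_G = 0: 46 - 6q_G - 2(q_E) = 0.
Echo's profit: π_E = (80 - 2Q)q_E - (24q_E + (3/2)q_E²). Setting ∂π_E/∂q_E = 0: 56 - 7q_E - 2(q_G) = 0.
Best responses: q_G = (46 - 2q_E)/6, q_E = (56 - 2q_G)/7.
Substituting one into the other gives q_G = 105/19 and q_E = 122/19.

5.53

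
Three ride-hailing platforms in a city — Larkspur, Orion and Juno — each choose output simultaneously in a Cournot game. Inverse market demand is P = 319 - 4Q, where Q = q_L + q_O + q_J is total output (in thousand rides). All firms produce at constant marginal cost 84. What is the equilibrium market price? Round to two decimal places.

A representative firm's profit is π_i = q_i(319 - 4Q) - 84q_i.
First-order condition (treating rivals' output as given): 235 - 8q_i - 4·Σ_{j≠i} q_j = 0.
By symmetry each firm produces the same amount; substituting Σ_{j≠i} q_j = 2q_i yields q_i = 235/16.
Total output Q = 705/16, so price P = 319 - 4·(705/16) = 571/4.

142.75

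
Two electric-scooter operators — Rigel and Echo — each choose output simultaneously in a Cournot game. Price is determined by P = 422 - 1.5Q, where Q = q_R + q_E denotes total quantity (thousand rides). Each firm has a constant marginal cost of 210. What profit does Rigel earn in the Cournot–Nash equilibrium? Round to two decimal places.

Each firm earns π_i = (422 - 1.5Q)q_i - 210q_i.
Setting ∂π_i/∂q_i = 0 with rivals' quantities fixed: 212 - 3q_i - (3/2)q_j = 0.
With identical firms every q_j equals q_i, so q_j = q_i and 212 = (9/2)q_i, giving q_i = 424/9.
Price P = 422 - (3/2)·(848/9) = 842/3.
Rigel's profit: (842/3 - 210)·(424/9) = 3329.1852.

3329.19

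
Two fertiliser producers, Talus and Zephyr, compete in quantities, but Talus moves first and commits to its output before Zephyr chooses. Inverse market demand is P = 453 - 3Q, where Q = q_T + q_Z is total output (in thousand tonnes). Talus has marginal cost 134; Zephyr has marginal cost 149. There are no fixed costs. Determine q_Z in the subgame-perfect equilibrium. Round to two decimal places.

22.83

The follower Zephyr best-responds to any q_T: π_Z = (453 - 3Q)q_Z - 149q_Z.
Follower FOC: 304 - 3q_T - 6q_Z = 0, so q_Z(q_T) = (304 - 3q_T)/6.
The leader anticipates this reaction. Substituting into P = 453 - 3Q gives P = 301 - (3/2)q_T, so π_T = (301 - (3/2)q_T)q_T - 134q_T.
The leader's first-order condition 167 - 3q_T = 0 yields q_T = 167/3.
Then q_Z = (304 - 3·(167/3))/6 = 137/6.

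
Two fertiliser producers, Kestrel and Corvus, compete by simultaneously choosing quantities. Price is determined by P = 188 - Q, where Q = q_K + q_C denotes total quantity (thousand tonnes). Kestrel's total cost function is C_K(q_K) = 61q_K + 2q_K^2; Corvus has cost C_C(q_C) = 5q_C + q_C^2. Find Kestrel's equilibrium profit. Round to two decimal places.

599.01

Kestrel's profit: π_K = (188 - Q)q_K - (61q_K + 2q_K²). Setting ∂π_K/∂q_K = 0: 127 - 6q_K - (q_C) = 0.
Corvus's first-order condition: 183 - 4q_C - (q_K) = 0.
Rearranging gives the reaction functions q_K = (127 - q_C)/6 and q_C = (183 - q_K)/4.
Substituting one into the other gives q_K = 325/23 and q_C = 971/23.
Price P = 188 - 1296/23 = 131.6522.
Kestrel's profit: 131.6522·(325/23) - 61·(325/23) - 2(325/23)² = 599.0076.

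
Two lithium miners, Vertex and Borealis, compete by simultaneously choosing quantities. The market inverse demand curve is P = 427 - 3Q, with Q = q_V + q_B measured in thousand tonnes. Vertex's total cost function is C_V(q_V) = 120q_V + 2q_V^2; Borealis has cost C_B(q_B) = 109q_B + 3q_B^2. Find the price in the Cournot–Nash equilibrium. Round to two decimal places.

292.16

Vertex's profit: π_V = (427 - 3Q)q_V - (120q_V + 2q_V²). Setting ∂π_V/∂q_V = 0: 307 - 10q_V - 3(q_B) = 0.
Borealis's first-order condition: 318 - 12q_B - 3(q_V) = 0.
Best responses: q_V = (307 - 3q_B)/10, q_B = (318 - 3q_V)/12.
Substituting one into the other gives q_V = 910/37 and q_B = 753/37.
Total output Q = 1663/37, so price P = 427 - 3·(1663/37) = 292.1622.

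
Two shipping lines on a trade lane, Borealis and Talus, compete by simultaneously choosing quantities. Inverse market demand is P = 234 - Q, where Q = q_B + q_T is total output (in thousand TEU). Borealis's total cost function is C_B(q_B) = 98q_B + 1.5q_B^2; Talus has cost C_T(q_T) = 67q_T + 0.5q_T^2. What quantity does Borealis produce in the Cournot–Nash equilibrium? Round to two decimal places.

Borealis's profit: π_B = (234 - Q)q_B - (98q_B + (3/2)q_B²). Setting ∂π_B/∂q_B = 0: 136 - 5q_B - (q_T) = 0.
Talus's first-order condition: 167 - 3q_T - (q_B) = 0.
Best responses: q_B = (136 - q_T)/5, q_T = (167 - q_B)/3.
Substituting one into the other gives q_B = 241/14 and q_T = 699/14.

17.21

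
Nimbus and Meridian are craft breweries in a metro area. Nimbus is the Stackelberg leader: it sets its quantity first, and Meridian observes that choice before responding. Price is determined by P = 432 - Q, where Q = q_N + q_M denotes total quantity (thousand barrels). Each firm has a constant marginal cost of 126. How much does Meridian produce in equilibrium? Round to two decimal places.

Solve by backward induction. Given q_N, the follower Meridian maximises π_M = (432 - q_N - q_M)q_M - 126q_M.
∂π_M/∂q_M = 306 - q_N - 2q_M = 0 gives the reaction function q_M = (306 - q_N)/2.
Nimbus substitutes q_M(q_N) into its own profit: π_N = q_N(432 - q_N - (306 - q_N)/2) - 126q_N = (279 - (1/2)q_N)q_N - 126q_N.
Maximising: ∂π_N/∂q_N = 153 - q_N = 0, giving q_N = 153.
Then q_M = (306 - 153)/2 = 153/2.

76.50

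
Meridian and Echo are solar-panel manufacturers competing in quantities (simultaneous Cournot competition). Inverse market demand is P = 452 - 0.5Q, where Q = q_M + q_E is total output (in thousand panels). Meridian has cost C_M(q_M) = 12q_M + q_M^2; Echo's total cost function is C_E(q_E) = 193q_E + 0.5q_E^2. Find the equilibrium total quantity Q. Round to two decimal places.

Meridian's profit: π_M = (452 - 0.5Q)q_M - (12q_M + q_M²). Setting ∂π_M/∂q_M = 0: 440 - 3q_M - (1/2)(q_E) = 0.
Echo's first-order condition: 259 - 2q_E - (1/2)(q_M) = 0.
Best responses: q_M = (440 - (1/2)q_E)/3, q_E = (259 - (1/2)q_M)/2.
Solving the pair: q_M = 130.5217, q_E = 96.8696.
Total output Q = 130.5217 + 96.8696 = 227.3913.

227.39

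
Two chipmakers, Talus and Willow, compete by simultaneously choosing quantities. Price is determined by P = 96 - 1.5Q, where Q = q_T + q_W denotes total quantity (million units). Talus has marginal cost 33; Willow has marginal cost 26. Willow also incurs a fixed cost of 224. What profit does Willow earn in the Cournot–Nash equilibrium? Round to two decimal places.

215.19

Talus's profit: π_T = (96 - 1.5Q)q_T - (33q_T). Setting ∂π_T/∂q_T = 0: 63 - 3q_T - (3/2)(q_W) = 0.
Willow's first-order condition: 70 - 3q_W - (3/2)(q_T) = 0.
Rearranging gives the reaction functions q_T = (63 - (3/2)q_W)/3 and q_W = (70 - (3/2)q_T)/3.
Solving the pair: q_T = 112/9, q_W = 154/9.
Price P = 96 - (3/2)·(266/9) = 155/3.
Willow's profit: (155/3 - 26)·(154/9) - 224 = 215.1852.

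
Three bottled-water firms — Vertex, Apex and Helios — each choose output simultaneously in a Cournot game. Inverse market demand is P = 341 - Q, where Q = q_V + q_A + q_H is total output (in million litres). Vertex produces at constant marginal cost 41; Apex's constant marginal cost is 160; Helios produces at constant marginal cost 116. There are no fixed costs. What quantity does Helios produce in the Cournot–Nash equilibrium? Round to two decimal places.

Vertex's profit: π_V = (341 - Q)q_V - (41q_V). Setting ∂π_V/∂q_V = 0: 300 - 2q_V - (q_A + q_H) = 0.
Apex's profit: π_A = (341 - Q)q_A - (160q_A). Setting ∂π_A/∂q_A = 0: 181 - 2q_A - (q_V + q_H) = 0.
Helios's profit: π_H = (341 - Q)q_H - (116q_H). Setting ∂π_H/∂q_H = 0: 225 - 2q_H - (q_V + q_A) = 0.
Adding the 3 first-order conditions: 706 − 4Q = 0, so Q = 353/2.
Back-substituting: q_V = (300 − 353/2) = 247/2, q_A = (181 − 353/2) = 9/2, q_H = (225 − 353/2) = 97/2.

48.50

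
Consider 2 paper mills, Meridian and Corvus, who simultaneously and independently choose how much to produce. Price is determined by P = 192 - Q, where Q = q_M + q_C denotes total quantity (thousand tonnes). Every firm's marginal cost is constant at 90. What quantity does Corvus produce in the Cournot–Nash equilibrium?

34

A representative firm's profit is π_i = q_i(192 - Q) - 90q_i.
First-order condition (treating rivals' output as given): 102 - 2q_i - q_j = 0.
With identical firms every q_j equals q_i, so q_j = q_i and 102 = 3q_i, giving q_i = 34.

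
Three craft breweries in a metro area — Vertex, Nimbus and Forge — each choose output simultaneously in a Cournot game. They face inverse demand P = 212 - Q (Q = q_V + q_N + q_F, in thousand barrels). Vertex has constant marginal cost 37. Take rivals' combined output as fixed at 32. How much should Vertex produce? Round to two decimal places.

With rivals' combined output fixed at 32, Vertex's profit is π_V = (212 - 32 - q_V)q_V - (37q_V) = (180 - q_V)q_V - (37q_V).
∂π_V/∂q_V = 143 - 2q_V = 0, so q_V = 143/2.

71.50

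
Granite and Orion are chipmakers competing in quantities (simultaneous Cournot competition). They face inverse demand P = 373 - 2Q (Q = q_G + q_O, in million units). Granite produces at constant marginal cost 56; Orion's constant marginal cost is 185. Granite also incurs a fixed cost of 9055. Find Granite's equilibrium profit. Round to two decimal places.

Granite's profit: π_G = (373 - 2Q)q_G - (56q_G). Setting ∂π_G/∂q_G = 0: 317 - 4q_G - 2(q_O) = 0.
Orion's profit: π_O = (373 - 2Q)q_O - (185q_O). Setting ∂π_O/∂q_O = 0: 188 - 4q_O - 2(q_G) = 0.
So q_G = (317 - 2q_O)/4 and q_O = (188 - 2q_G)/4.
Substituting one into the other gives q_G = 223/3 and q_O = 59/6.
Price P = 373 - 2·(505/6) = 614/3.
Granite's profit: (614/3 - 56)·(223/3) - 9055 = 1995.8889.

1995.89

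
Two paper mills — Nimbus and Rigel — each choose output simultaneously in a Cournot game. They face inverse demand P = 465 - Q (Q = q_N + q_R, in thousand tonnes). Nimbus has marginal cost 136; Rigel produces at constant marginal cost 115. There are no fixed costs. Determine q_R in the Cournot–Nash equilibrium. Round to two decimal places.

123.67

Nimbus's profit: π_N = (465 - Q)q_N - (136q_N). Setting ∂π_N/∂q_N = 0: 329 - 2q_N - (q_R) = 0.
Rigel's profit: π_R = (465 - Q)q_R - (115q_R). Setting ∂π_R/∂q_R = 0: 350 - 2q_R - (q_N) = 0.
Rearranging gives the reaction functions q_N = (329 - q_R)/2 and q_R = (350 - q_N)/2.
Substituting one into the other gives q_N = 308/3 and q_R = 371/3.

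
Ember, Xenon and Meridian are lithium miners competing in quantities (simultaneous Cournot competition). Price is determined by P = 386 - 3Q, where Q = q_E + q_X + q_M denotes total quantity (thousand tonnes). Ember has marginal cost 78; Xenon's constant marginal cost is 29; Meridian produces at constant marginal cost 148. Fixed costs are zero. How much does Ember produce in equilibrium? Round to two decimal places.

27.42

Ember's profit: π_E = (386 - 3Q)q_E - (78q_E). Setting ∂π_E/∂q_E = 0: 308 - 6q_E - 3(q_X + q_M) = 0.
Xenon's profit: π_X = (386 - 3Q)q_X - (29q_X). Setting ∂π_X/∂q_X = 0: 357 - 6q_X - 3(q_E + q_M) = 0.
Meridian's profit: π_M = (386 - 3Q)q_M - (148q_M). Setting ∂π_M/∂q_M = 0: 238 - 6q_M - 3(q_E + q_X) = 0.
Adding the 3 first-order conditions: 903 − 12Q = 0, so Q = 301/4.
Back-substituting: q_E = (308 − 903/4)/3 = 329/12, q_X = (357 − 903/4)/3 = 175/4, q_M = (238 − 903/4)/3 = 49/12.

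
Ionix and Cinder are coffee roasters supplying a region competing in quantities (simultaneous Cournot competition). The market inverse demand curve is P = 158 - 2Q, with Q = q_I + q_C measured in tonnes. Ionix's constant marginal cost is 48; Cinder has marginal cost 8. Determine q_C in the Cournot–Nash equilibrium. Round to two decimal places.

Ionix's profit: π_I = (158 - 2Q)q_I - (48q_I). Setting ∂π_I/∂q_I = 0: 110 - 4q_I - 2(q_C) = 0.
Cinder's profit: π_C = (158 - 2Q)q_C - (8q_C). Setting ∂π_C/∂q_C = 0: 150 - 4q_C - 2(q_I) = 0.
Rearranging gives the reaction functions q_I = (110 - 2q_C)/4 and q_C = (150 - 2q_I)/4.
Solving the pair: q_I = 35/3, q_C = 95/3.

31.67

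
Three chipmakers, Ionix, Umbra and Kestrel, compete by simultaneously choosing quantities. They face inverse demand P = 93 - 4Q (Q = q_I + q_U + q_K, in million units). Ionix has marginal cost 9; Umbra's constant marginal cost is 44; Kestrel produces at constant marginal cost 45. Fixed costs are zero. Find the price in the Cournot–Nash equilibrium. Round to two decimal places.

Ionix's profit: π_I = (93 - 4Q)q_I - (9q_I). Setting ∂π_I/∂q_I = 0: 84 - 8q_I - 4(q_U + q_K) = 0.
Umbra's first-order condition: 49 - 8q_U - 4(q_I + q_K) = 0.
Kestrel's profit: π_K = (93 - 4Q)q_K - (45q_K). Setting ∂π_K/∂q_K = 0: 48 - 8q_K - 4(q_I + q_U) = 0.
Summing all 3 equations gives 181 − 16Q = 0, hence Q = 181/16.
Back-substituting: q_I = (84 − 181/4)/4 = 155/16, q_U = (49 − 181/4)/4 = 15/16, q_K = (48 − 181/4)/4 = 11/16.
Total output Q = 181/16, so price P = 93 - 4·(181/16) = 191/4.

47.75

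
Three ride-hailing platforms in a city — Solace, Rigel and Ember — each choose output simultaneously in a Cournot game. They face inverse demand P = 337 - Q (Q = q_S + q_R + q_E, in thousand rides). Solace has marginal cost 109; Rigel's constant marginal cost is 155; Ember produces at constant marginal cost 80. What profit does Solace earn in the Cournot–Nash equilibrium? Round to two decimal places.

3751.56

Solace's profit: π_S = (337 - Q)q_S - (109q_S). Setting ∂π_S/∂q_S = 0: 228 - 2q_S - (q_R + q_E) = 0.
Rigel's first-order condition: 182 - 2q_R - (q_S + q_E) = 0.
Ember's profit: π_E = (337 - Q)q_E - (80q_E). Setting ∂π_E/∂q_E = 0: 257 - 2q_E - (q_S + q_R) = 0.
Adding the 3 conditions: 667 − 2Q − 2Q = 0, i.e. Q = 667/4.
Back-substituting: q_S = (228 − 667/4) = 245/4, q_R = (182 − 667/4) = 61/4, q_E = (257 − 667/4) = 361/4.
Price P = 337 - 667/4 = 681/4.
Solace's profit: (681/4 - 109)·(245/4) = 3751.5625.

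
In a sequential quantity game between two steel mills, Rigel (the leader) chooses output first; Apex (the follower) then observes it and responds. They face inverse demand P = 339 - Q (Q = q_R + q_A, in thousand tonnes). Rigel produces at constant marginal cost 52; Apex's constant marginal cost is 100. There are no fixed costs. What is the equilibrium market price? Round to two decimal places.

135.75

The follower Apex best-responds to any q_R: π_A = (339 - Q)q_A - 100q_A.
∂π_A/∂q_A = 239 - q_R - 2q_A = 0 gives the reaction function q_A = (239 - q_R)/2.
The leader anticipates this reaction. Substituting into P = 339 - Q gives P = 439/2 - (1/2)q_R, so π_R = (439/2 - (1/2)q_R)q_R - 52q_R.
The leader's first-order condition 335/2 - q_R = 0 yields q_R = 335/2.
Then q_A = (239 - 335/2)/2 = 143/4.
Total output Q = 813/4, so price P = 339 - 813/4 = 543/4.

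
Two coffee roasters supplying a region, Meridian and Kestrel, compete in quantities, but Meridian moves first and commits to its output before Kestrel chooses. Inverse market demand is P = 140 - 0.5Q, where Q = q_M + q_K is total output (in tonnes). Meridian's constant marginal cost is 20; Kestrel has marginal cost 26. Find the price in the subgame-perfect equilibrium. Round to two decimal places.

51.50

Solve by backward induction. Given q_M, the follower Kestrel maximises π_K = (140 - (1/2)q_M - (1/2)q_K)q_K - 26q_K.
Setting the follower's marginal profit to zero, 114 - (1/2)q_M - q_K = 0, i.e. q_K = (114 - (1/2)q_M).
The leader anticipates this reaction. Substituting into P = 140 - 0.5Q gives P = 83 - (1/4)q_M, so π_M = (83 - (1/4)q_M)q_M - 20q_M.
The leader's first-order condition 63 - (1/2)q_M = 0 yields q_M = 126.
Then q_K = (114 - (1/2)·126) = 51.
Total output Q = 177, so price P = 140 - (1/2)·177 = 103/2.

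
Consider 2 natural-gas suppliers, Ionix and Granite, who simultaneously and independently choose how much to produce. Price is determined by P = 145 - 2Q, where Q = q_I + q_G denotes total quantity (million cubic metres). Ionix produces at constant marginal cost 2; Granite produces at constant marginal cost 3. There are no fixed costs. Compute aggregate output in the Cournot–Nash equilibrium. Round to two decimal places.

47.50

Ionix's profit: π_I = (145 - 2Q)q_I - (2q_I). Setting ∂π_I/∂q_I = 0: 143 - 4q_I - 2(q_G) = 0.
Granite's profit: π_G = (145 - 2Q)q_G - (3q_G). Setting ∂π_G/∂q_G = 0: 142 - 4q_G - 2(q_I) = 0.
Best responses: q_I = (143 - 2q_G)/4, q_G = (142 - 2q_I)/4.
Substituting one into the other gives q_I = 24 and q_G = 47/2.
Total output Q = 24 + 47/2 = 95/2.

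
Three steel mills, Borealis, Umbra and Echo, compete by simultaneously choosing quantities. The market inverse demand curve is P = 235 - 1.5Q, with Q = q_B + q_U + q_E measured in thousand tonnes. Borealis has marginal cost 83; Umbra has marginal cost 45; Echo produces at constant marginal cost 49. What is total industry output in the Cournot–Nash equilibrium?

Borealis's profit: π_B = (235 - 1.5Q)q_B - (83q_B). Setting ∂π_B/∂q_B = 0: 152 - 3q_B - (3/2)(q_U + q_E) = 0.
Umbra's first-order condition: 190 - 3q_U - (3/2)(q_B + q_E) = 0.
Echo's profit: π_E = (235 - 1.5Q)q_E - (49q_E). Setting ∂π_E/∂q_E = 0: 186 - 3q_E - (3/2)(q_B + q_U) = 0.
Summing all 3 equations gives 528 − 6Q = 0, hence Q = 88.
Back-substituting: q_B = (152 − 132)/(3/2) = 40/3, q_U = (190 − 132)/(3/2) = 116/3, q_E = (186 − 132)/(3/2) = 36.
Total output Q = 40/3 + 116/3 + 36 = 88.

88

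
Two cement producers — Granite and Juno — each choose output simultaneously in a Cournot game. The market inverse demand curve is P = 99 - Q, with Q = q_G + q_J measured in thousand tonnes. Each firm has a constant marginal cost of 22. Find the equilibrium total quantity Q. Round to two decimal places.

A representative firm's profit is π_i = q_i(99 - Q) - 22q_i.
Setting ∂π_i/∂q_i = 0 with rivals' quantities fixed: 77 - 2q_i - q_j = 0.
With identical firms every q_j equals q_i, so q_j = q_i and 77 = 3q_i, giving q_i = 77/3.
Total output Q = 77/3 + 77/3 = 154/3.

51.33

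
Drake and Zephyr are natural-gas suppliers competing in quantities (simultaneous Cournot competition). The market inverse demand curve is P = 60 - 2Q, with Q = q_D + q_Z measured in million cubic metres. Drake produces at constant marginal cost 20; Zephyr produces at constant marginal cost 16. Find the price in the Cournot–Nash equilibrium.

Drake's profit: π_D = (60 - 2Q)q_D - (20q_D). Setting ∂π_D/∂q_D = 0: 40 - 4q_D - 2(q_Z) = 0.
Zephyr's first-order condition: 44 - 4q_Z - 2(q_D) = 0.
Rearranging gives the reaction functions q_D = (40 - 2q_Z)/4 and q_Z = (44 - 2q_D)/4.
Substituting one into the other gives q_D = 6 and q_Z = 8.
Total output Q = 14, so price P = 60 - 2·14 = 32.

32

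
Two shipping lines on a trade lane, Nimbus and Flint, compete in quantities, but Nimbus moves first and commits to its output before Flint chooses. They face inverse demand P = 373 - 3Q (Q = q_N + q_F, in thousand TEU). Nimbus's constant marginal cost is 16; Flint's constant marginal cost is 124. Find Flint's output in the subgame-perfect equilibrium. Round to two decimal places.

The follower Flint best-responds to any q_N: π_F = (373 - 3Q)q_F - 124q_F.
Follower FOC: 249 - 3q_N - 6q_F = 0, so q_F(q_N) = (249 - 3q_N)/6.
Nimbus substitutes q_F(q_N) into its own profit: π_N = q_N(373 - 3q_N - (249 - 3q_N)/2) - 16q_N = (497/2 - (3/2)q_N)q_N - 16q_N.
Maximising: ∂π_N/∂q_N = 465/2 - 3q_N = 0, giving q_N = 155/2.
Then q_F = (249 - 3·(155/2))/6 = 11/4.

2.75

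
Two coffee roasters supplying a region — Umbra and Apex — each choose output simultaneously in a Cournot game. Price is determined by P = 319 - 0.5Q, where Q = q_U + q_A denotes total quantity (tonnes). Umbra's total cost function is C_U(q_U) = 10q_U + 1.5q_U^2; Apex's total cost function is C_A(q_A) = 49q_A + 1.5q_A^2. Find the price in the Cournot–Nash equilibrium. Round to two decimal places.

254.67

Umbra's profit: π_U = (319 - 0.5Q)q_U - (10q_U + (3/2)q_U²). Setting ∂π_U/∂q_U = 0: 309 - 4q_U - (1/2)(q_A) = 0.
Apex's first-order condition: 270 - 4q_A - (1/2)(q_U) = 0.
Rearranging gives the reaction functions q_U = (309 - (1/2)q_A)/4 and q_A = (270 - (1/2)q_U)/4.
Solving the pair: q_U = 1468/21, q_A = 1234/21.
Total output Q = 386/3, so price P = 319 - (1/2)·(386/3) = 764/3.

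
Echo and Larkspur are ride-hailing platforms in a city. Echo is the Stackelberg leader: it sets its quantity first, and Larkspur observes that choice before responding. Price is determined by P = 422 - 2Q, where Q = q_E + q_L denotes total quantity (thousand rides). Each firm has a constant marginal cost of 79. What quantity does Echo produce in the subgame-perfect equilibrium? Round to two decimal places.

85.75

Solve by backward induction. Given q_E, the follower Larkspur maximises π_L = (422 - 2q_E - 2q_L)q_L - 79q_L.
Setting the follower's marginal profit to zero, 343 - 2q_E - 4q_L = 0, i.e. q_L = (343 - 2q_E)/4.
Echo substitutes q_L(q_E) into its own profit: π_E = q_E(422 - 2q_E - (343 - 2q_E)/2) - 79q_E = (501/2 - q_E)q_E - 79q_E.
The leader's first-order condition 343/2 - 2q_E = 0 yields q_E = 343/4.
Then q_L = (343 - 2·(343/4))/4 = 343/8.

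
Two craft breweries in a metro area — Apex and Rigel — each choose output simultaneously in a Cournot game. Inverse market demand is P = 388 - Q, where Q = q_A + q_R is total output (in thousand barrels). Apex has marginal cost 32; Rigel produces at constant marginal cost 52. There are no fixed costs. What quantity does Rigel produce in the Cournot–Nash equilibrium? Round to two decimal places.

105.33

Apex's profit: π_A = (388 - Q)q_A - (32q_A). Setting ∂π_A/∂q_A = 0: 356 - 2q_A - (q_R) = 0.
Rigel's profit: π_R = (388 - Q)q_R - (52q_R). Setting ∂π_R/∂q_R = 0: 336 - 2q_R - (q_A) = 0.
Rearranging gives the reaction functions q_A = (356 - q_R)/2 and q_R = (336 - q_A)/2.
Solving the pair: q_A = 376/3, q_R = 316/3.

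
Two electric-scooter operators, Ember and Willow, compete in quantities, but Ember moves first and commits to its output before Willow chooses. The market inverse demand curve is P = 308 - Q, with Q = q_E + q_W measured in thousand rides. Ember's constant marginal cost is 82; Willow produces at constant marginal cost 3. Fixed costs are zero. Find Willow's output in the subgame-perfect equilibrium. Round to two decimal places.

115.75

The follower Willow best-responds to any q_E: π_W = (308 - Q)q_W - 3q_W.
Follower FOC: 305 - q_E - 2q_W = 0, so q_W(q_E) = (305 - q_E)/2.
Ember substitutes q_W(q_E) into its own profit: π_E = q_E(308 - q_E - (305 - q_E)/2) - 82q_E = (311/2 - (1/2)q_E)q_E - 82q_E.
The leader's first-order condition 147/2 - q_E = 0 yields q_E = 147/2.
Then q_W = (305 - 147/2)/2 = 463/4.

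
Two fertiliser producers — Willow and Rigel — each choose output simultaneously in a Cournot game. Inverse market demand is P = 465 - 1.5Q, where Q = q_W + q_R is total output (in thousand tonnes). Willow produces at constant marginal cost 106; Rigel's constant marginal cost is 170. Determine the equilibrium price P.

247

Willow's profit: π_W = (465 - 1.5Q)q_W - (106q_W). Setting ∂π_W/∂q_W = 0: 359 - 3q_W - (3/2)(q_R) = 0.
Rigel's profit: π_R = (465 - 1.5Q)q_R - (170q_R). Setting ∂π_R/∂q_R = 0: 295 - 3q_R - (3/2)(q_W) = 0.
So q_W = (359 - (3/2)q_R)/3 and q_R = (295 - (3/2)q_W)/3.
Solving the pair: q_W = 94, q_R = 154/3.
Total output Q = 436/3, so price P = 465 - (3/2)·(436/3) = 247.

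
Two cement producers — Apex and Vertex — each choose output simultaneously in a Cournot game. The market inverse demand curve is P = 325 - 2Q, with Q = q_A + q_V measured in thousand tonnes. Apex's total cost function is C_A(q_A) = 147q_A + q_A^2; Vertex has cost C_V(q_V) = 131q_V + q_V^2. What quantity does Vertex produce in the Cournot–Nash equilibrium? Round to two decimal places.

Apex's profit: π_A = (325 - 2Q)q_A - (147q_A + q_A²). Setting ∂π_A/∂q_A = 0: 178 - 6q_A - 2(q_V) = 0.
Vertex's profit: π_V = (325 - 2Q)q_V - (131q_V + q_V²). Setting ∂π_V/∂q_V = 0: 194 - 6q_V - 2(q_A) = 0.
So q_A = (178 - 2q_V)/6 and q_V = (194 - 2q_A)/6.
Solving the pair: q_A = 85/4, q_V = 101/4.

25.25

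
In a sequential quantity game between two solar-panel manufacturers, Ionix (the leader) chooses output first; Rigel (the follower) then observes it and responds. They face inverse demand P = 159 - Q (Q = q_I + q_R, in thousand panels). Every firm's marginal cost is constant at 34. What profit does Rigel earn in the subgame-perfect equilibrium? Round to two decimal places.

976.56

The follower Rigel best-responds to any q_I: π_R = (159 - Q)q_R - 34q_R.
Follower FOC: 125 - q_I - 2q_R = 0, so q_R(q_I) = (125 - q_I)/2.
The leader anticipates this reaction. Substituting into P = 159 - Q gives P = 193/2 - (1/2)q_I, so π_I = (193/2 - (1/2)q_I)q_I - 34q_I.
Maximising: ∂π_I/∂q_I = 125/2 - q_I = 0, giving q_I = 125/2.
Then q_R = (125 - 125/2)/2 = 125/4.
Price P = 159 - 375/4 = 261/4.
Rigel's profit: (261/4 - 34)·(125/4) = 976.5625.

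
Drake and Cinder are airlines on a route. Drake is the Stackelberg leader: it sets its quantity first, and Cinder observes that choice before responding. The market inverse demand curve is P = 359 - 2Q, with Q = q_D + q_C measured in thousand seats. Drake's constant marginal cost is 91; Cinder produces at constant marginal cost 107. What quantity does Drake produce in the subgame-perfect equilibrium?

71

Solve by backward induction. Given q_D, the follower Cinder maximises π_C = (359 - 2q_D - 2q_C)q_C - 107q_C.
Follower FOC: 252 - 2q_D - 4q_C = 0, so q_C(q_D) = (252 - 2q_D)/4.
The leader anticipates this reaction. Substituting into P = 359 - 2Q gives P = 233 - q_D, so π_D = (233 - q_D)q_D - 91q_D.
Maximising: ∂π_D/∂q_D = 142 - 2q_D = 0, giving q_D = 71.
Then q_C = (252 - 2·71)/4 = 55/2.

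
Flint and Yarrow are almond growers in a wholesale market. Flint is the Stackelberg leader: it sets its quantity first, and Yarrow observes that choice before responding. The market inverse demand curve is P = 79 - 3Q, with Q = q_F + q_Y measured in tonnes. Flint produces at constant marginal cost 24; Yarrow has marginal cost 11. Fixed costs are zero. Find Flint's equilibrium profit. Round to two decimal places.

73.50

The follower Yarrow best-responds to any q_F: π_Y = (79 - 3Q)q_Y - 11q_Y.
Follower FOC: 68 - 3q_F - 6q_Y = 0, so q_Y(q_F) = (68 - 3q_F)/6.
The leader anticipates this reaction. Substituting into P = 79 - 3Q gives P = 45 - (3/2)q_F, so π_F = (45 - (3/2)q_F)q_F - 24q_F.
The leader's first-order condition 21 - 3q_F = 0 yields q_F = 7.
Then q_Y = (68 - 3·7)/6 = 47/6.
Price P = 79 - 3·(89/6) = 69/2.
Flint's profit: (69/2 - 24)·7 = 147/2.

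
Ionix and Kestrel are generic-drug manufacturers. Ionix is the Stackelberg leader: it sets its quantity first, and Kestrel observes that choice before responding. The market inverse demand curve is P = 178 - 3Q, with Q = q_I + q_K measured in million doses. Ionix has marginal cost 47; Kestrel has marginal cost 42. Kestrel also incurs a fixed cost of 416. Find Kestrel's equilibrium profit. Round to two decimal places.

28.08

Solve by backward induction. Given q_I, the follower Kestrel maximises π_K = (178 - 3q_I - 3q_K)q_K - 42q_K.
∂π_K/∂q_K = 136 - 3q_I - 6q_K = 0 gives the reaction function q_K = (136 - 3q_I)/6.
Ionix substitutes q_K(q_I) into its own profit: π_I = q_I(178 - 3q_I - (136 - 3q_I)/2) - 47q_I = (110 - (3/2)q_I)q_I - 47q_I.
Maximising: ∂π_I/∂q_I = 63 - 3q_I = 0, giving q_I = 21.
Then q_K = (136 - 3·21)/6 = 73/6.
Price P = 178 - 3·(199/6) = 157/2.
Kestrel's profit: (157/2 - 42)·(73/6) - 416 = 337/12.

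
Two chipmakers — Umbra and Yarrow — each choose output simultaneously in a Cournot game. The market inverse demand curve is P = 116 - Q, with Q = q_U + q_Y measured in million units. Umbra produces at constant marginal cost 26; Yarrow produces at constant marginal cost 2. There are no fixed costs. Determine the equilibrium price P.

48

Umbra's profit: π_U = (116 - Q)q_U - (26q_U). Setting ∂π_U/∂q_U = 0: 90 - 2q_U - (q_Y) = 0.
Yarrow's profit: π_Y = (116 - Q)q_Y - (2q_Y). Setting ∂π_Y/∂q_Y = 0: 114 - 2q_Y - (q_U) = 0.
So q_U = (90 - q_Y)/2 and q_Y = (114 - q_U)/2.
Substituting one into the other gives q_U = 22 and q_Y = 46.
Total output Q = 68, so price P = 116 - 68 = 48.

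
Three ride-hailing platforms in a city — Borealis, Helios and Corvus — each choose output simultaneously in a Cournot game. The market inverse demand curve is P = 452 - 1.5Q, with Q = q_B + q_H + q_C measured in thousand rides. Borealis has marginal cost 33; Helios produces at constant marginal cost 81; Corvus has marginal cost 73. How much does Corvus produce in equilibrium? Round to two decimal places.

Borealis's profit: π_B = (452 - 1.5Q)q_B - (33q_B). Setting ∂π_B/∂q_B = 0: 419 - 3q_B - (3/2)(q_H + q_C) = 0.
Helios's first-order condition: 371 - 3q_H - (3/2)(q_B + q_C) = 0.
Corvus's first-order condition: 379 - 3q_C - (3/2)(q_B + q_H) = 0.
Adding the 3 conditions: 1169 − 3Q − 3Q = 0, i.e. Q = 1169/6.
Back-substituting: q_B = (419 − 1169/4)/(3/2) = 169/2, q_H = (371 − 1169/4)/(3/2) = 105/2, q_C = (379 − 1169/4)/(3/2) = 347/6.

57.83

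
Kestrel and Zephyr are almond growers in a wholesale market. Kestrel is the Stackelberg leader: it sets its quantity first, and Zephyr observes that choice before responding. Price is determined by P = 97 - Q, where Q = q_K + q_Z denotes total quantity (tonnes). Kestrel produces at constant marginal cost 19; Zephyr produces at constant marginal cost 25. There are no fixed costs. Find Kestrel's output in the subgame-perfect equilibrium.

Solve by backward induction. Given q_K, the follower Zephyr maximises π_Z = (97 - q_K - q_Z)q_Z - 25q_Z.
∂π_Z/∂q_Z = 72 - q_K - 2q_Z = 0 gives the reaction function q_Z = (72 - q_K)/2.
The leader anticipates this reaction. Substituting into P = 97 - Q gives P = 61 - (1/2)q_K, so π_K = (61 - (1/2)q_K)q_K - 19q_K.
The leader's first-order condition 42 - q_K = 0 yields q_K = 42.
Then q_Z = (72 - 42)/2 = 15.

42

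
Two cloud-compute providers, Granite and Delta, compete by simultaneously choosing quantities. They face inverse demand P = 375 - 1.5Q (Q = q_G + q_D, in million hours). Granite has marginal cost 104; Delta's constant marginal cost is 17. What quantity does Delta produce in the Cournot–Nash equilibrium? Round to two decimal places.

98.89

Granite's profit: π_G = (375 - 1.5Q)q_G - (104q_G). Setting ∂π_G/∂q_G = 0: 271 - 3q_G - (3/2)(q_D) = 0.
Delta's first-order condition: 358 - 3q_D - (3/2)(q_G) = 0.
Rearranging gives the reaction functions q_G = (271 - (3/2)q_D)/3 and q_D = (358 - (3/2)q_G)/3.
Substituting one into the other gives q_G = 368/9 and q_D = 890/9.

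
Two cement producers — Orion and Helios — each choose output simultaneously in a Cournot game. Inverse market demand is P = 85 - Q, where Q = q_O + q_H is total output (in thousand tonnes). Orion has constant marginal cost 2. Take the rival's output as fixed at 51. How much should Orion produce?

16

With the rival's output fixed at 51, Orion's profit is π_O = (85 - 51 - q_O)q_O - (2q_O) = (34 - q_O)q_O - (2q_O).
∂π_O/∂q_O = 32 - 2q_O = 0, so q_O = 16.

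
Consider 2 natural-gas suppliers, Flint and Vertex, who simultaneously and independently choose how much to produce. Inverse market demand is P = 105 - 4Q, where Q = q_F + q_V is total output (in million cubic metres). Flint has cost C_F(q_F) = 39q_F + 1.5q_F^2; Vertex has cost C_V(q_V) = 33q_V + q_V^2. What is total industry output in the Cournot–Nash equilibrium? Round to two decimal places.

Flint's profit: π_F = (105 - 4Q)q_F - (39q_F + (3/2)q_F²). Setting ∂π_F/∂q_F = 0: 66 - 11q_F - 4(q_V) = 0.
Vertex's first-order condition: 72 - 10q_V - 4(q_F) = 0.
So q_F = (66 - 4q_V)/11 and q_V = (72 - 4q_F)/10.
Substituting one into the other gives q_F = 186/47 and q_V = 264/47.
Total output Q = 186/47 + 264/47 = 450/47.

9.57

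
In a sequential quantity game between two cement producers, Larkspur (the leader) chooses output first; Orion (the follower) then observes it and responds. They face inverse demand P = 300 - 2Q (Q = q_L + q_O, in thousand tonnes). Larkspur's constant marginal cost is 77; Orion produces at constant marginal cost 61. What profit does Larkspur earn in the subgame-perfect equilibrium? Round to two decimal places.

2678.06

The follower Orion best-responds to any q_L: π_O = (300 - 2Q)q_O - 61q_O.
∂π_O/∂q_O = 239 - 2q_L - 4q_O = 0 gives the reaction function q_O = (239 - 2q_L)/4.
Larkspur substitutes q_O(q_L) into its own profit: π_L = q_L(300 - 2q_L - (239 - 2q_L)/2) - 77q_L = (361/2 - q_L)q_L - 77q_L.
Leader FOC: 207/2 - 2q_L = 0, so q_L = 207/4.
Then q_O = (239 - 2·(207/4))/4 = 271/8.
Price P = 300 - 2·(685/8) = 515/4.
Larkspur's profit: (515/4 - 77)·(207/4) = 2678.0625.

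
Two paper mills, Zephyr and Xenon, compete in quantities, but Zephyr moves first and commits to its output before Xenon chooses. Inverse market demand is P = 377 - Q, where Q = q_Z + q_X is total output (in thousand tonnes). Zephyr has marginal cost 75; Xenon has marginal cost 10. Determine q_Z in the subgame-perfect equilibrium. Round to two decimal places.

118.50

Solve by backward induction. Given q_Z, the follower Xenon maximises π_X = (377 - q_Z - q_X)q_X - 10q_X.
∂π_X/∂q_X = 367 - q_Z - 2q_X = 0 gives the reaction function q_X = (367 - q_Z)/2.
Zephyr substitutes q_X(q_Z) into its own profit: π_Z = q_Z(377 - q_Z - (367 - q_Z)/2) - 75q_Z = (387/2 - (1/2)q_Z)q_Z - 75q_Z.
The leader's first-order condition 237/2 - q_Z = 0 yields q_Z = 237/2.
Then q_X = (367 - 237/2)/2 = 497/4.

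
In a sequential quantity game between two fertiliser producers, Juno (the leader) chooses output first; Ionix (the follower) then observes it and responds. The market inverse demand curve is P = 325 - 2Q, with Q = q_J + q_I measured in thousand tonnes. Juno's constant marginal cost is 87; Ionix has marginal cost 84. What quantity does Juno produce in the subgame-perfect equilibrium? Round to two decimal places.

The follower Ionix best-responds to any q_J: π_I = (325 - 2Q)q_I - 84q_I.
∂π_I/∂q_I = 241 - 2q_J - 4q_I = 0 gives the reaction function q_I = (241 - 2q_J)/4.
Juno substitutes q_I(q_J) into its own profit: π_J = q_J(325 - 2q_J - (241 - 2q_J)/2) - 87q_J = (409/2 - q_J)q_J - 87q_J.
Leader FOC: 235/2 - 2q_J = 0, so q_J = 235/4.
Then q_I = (241 - 2·(235/4))/4 = 247/8.

58.75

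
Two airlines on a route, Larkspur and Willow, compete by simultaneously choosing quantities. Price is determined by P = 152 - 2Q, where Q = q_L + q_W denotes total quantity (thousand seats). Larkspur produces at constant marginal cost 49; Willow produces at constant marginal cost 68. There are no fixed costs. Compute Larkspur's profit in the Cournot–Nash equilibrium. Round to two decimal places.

Larkspur's profit: π_L = (152 - 2Q)q_L - (49q_L). Setting ∂π_L/∂q_L = 0: 103 - 4q_L - 2(q_W) = 0.
Willow's first-order condition: 84 - 4q_W - 2(q_L) = 0.
Rearranging gives the reaction functions q_L = (103 - 2q_W)/4 and q_W = (84 - 2q_L)/4.
Solving the pair: q_L = 61/3, q_W = 65/6.
Price P = 152 - 2·(187/6) = 269/3.
Larkspur's profit: (269/3 - 49)·(61/3) = 826.8889.

826.89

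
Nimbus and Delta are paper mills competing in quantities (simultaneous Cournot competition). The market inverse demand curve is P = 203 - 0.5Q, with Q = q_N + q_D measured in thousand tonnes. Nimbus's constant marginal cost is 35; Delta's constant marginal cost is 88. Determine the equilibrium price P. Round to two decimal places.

Nimbus's profit: π_N = (203 - 0.5Q)q_N - (35q_N). Setting ∂π_N/∂q_N = 0: 168 - q_N - (1/2)(q_D) = 0.
Delta's profit: π_D = (203 - 0.5Q)q_D - (88q_D). Setting ∂π_D/∂q_D = 0: 115 - q_D - (1/2)(q_N) = 0.
So q_N = (168 - (1/2)q_D) and q_D = (115 - (1/2)q_N).
Solving the pair: q_N = 442/3, q_D = 124/3.
Total output Q = 566/3, so price P = 203 - (1/2)·(566/3) = 326/3.

108.67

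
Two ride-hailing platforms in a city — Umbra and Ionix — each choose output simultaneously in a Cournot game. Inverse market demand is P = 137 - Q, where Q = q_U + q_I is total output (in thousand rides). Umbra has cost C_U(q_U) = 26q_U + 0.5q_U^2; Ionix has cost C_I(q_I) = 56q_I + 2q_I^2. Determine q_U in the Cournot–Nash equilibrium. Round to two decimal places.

Umbra's profit: π_U = (137 - Q)q_U - (26q_U + (1/2)q_U²). Setting ∂π_U/∂q_U = 0: 111 - 3q_U - (q_I) = 0.
Ionix's first-order condition: 81 - 6q_I - (q_U) = 0.
So q_U = (111 - q_I)/3 and q_I = (81 - q_U)/6.
Solving the pair: q_U = 585/17, q_I = 132/17.

34.41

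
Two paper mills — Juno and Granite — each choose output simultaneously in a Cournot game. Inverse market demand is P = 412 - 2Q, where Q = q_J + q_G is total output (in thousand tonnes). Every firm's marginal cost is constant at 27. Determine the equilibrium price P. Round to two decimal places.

155.33

Each firm earns π_i = (412 - 2Q)q_i - 27q_i.
First-order condition (treating rivals' output as given): 385 - 4q_i - 2q_j = 0.
By symmetry each firm produces the same amount; substituting q_j = q_i yields q_i = 385/6.
Total output Q = 385/3, so price P = 412 - 2·(385/3) = 466/3.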